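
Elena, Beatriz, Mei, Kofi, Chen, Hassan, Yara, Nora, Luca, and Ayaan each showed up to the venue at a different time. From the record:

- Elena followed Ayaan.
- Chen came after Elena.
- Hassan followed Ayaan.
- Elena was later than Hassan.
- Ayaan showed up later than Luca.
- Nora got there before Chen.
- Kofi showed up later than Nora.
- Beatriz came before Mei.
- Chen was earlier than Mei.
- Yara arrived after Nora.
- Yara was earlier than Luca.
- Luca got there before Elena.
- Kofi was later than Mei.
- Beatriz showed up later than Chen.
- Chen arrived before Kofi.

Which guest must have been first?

Nora

Nora has a chain of constraints placing them before every other guest, so Nora must be first.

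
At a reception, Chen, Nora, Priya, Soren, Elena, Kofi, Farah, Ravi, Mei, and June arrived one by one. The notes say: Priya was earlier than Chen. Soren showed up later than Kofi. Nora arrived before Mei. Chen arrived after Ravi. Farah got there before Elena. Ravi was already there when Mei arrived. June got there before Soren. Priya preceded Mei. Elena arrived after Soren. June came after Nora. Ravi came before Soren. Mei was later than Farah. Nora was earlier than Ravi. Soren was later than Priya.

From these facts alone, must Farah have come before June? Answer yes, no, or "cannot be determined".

No chain of stated constraints runs from Farah to June, and none runs from June to Farah either.
So the relative order of Farah and June is not fixed by the given facts.

cannot be determined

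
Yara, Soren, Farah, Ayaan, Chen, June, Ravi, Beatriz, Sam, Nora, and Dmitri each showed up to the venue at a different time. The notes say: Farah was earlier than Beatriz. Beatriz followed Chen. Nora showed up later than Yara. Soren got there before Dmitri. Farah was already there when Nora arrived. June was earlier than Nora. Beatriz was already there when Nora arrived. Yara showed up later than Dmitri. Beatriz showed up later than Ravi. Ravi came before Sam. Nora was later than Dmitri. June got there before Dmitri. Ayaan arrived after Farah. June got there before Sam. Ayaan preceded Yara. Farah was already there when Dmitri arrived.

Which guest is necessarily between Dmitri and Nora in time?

Yara

Tracing the constraints gives Dmitri → Yara → Nora, so Yara sits after Dmitri and before Nora.
No other guest is forced both after Dmitri and before Nora.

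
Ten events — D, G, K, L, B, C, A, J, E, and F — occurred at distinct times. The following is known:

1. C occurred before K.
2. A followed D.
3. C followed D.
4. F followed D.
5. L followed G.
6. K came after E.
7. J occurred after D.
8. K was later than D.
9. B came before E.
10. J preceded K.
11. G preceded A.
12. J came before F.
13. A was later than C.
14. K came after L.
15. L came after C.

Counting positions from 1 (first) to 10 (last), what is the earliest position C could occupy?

D must come before C — 1 forced predecessor.
Nothing else is forced ahead of C, so its earliest slot is position 1 + 1 = 2.

2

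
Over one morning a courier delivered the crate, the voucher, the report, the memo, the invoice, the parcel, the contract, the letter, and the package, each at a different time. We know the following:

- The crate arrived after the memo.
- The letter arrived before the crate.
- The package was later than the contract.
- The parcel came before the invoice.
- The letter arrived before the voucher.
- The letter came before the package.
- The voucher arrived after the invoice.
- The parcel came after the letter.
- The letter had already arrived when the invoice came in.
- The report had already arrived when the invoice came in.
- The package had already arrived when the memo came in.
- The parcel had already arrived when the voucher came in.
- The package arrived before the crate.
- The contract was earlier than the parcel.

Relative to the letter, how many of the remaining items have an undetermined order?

Forced after the letter: the crate, the invoice, the memo, the package, the parcel, and the voucher.
That leaves the contract and the report with no forced order relative to the letter — 2.

2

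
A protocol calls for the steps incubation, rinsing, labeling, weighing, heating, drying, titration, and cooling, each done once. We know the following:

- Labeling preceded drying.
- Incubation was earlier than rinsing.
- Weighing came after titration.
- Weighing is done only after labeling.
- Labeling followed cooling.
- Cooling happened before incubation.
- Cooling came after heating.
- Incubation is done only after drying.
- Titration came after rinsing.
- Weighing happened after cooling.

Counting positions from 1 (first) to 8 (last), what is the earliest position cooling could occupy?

Heating must come before cooling — 1 forced predecessor.
Nothing else is forced ahead of cooling, so its earliest slot is position 1 + 1 = 2.

2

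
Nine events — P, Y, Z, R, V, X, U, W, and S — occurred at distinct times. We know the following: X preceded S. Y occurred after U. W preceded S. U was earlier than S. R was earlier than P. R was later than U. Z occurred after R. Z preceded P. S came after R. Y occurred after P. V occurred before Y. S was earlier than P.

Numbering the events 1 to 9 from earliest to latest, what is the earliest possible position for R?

U must come before R — 1 forced predecessor.
Nothing else is forced ahead of R, so its earliest slot is position 1 + 1 = 2.

2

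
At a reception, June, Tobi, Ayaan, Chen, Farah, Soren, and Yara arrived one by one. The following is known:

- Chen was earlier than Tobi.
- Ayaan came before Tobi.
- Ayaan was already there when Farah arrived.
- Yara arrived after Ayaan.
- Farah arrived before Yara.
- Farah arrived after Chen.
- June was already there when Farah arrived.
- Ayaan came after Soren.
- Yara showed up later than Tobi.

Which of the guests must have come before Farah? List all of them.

Ayaan, Chen, June, Soren

Directly stated before Farah: Ayaan, Chen, and June.
Soren reaches Farah via Soren → Ayaan → Farah.
No chain forces Yara (or any of the others) ahead of Farah.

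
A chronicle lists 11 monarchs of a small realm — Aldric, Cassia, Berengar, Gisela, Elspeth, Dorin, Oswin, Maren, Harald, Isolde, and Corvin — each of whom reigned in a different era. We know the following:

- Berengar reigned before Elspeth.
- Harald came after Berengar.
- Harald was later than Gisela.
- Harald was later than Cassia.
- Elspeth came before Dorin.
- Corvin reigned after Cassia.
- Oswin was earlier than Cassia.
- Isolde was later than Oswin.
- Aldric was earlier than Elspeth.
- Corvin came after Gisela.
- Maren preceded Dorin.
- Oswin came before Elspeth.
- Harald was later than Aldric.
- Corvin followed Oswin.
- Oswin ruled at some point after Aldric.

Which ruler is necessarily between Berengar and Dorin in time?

Elspeth

Tracing the constraints gives Berengar → Elspeth → Dorin, so Elspeth sits after Berengar and before Dorin.
No other ruler is forced both after Berengar and before Dorin.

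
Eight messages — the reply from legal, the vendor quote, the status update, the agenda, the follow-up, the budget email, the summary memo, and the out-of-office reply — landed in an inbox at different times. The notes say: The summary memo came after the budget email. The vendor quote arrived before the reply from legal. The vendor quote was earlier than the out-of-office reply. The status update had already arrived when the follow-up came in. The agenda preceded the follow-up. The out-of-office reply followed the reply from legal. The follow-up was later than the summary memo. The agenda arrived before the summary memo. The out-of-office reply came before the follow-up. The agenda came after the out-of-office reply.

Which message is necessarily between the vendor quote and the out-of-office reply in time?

Tracing the constraints gives the vendor quote → the reply from legal → the out-of-office reply, so the reply from legal sits after the vendor quote and before the out-of-office reply.
No other message is forced both after the vendor quote and before the out-of-office reply.

the reply from legal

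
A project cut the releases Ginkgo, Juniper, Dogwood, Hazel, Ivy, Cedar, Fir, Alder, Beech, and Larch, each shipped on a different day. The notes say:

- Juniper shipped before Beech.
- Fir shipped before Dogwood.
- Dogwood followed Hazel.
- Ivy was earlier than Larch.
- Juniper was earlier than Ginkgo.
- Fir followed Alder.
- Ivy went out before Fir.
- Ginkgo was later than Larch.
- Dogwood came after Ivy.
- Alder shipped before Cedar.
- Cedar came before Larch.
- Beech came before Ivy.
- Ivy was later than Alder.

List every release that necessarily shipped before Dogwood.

Alder, Beech, Fir, Hazel, Ivy, Juniper

Directly stated before Dogwood: Fir, Hazel, and Ivy.
Alder reaches Dogwood via Alder → Ivy → Dogwood.
Beech reaches Dogwood via Beech → Ivy → Dogwood.
Juniper reaches Dogwood via Juniper → Beech → Ivy → Dogwood.
No chain forces Larch (or any of the others) ahead of Dogwood.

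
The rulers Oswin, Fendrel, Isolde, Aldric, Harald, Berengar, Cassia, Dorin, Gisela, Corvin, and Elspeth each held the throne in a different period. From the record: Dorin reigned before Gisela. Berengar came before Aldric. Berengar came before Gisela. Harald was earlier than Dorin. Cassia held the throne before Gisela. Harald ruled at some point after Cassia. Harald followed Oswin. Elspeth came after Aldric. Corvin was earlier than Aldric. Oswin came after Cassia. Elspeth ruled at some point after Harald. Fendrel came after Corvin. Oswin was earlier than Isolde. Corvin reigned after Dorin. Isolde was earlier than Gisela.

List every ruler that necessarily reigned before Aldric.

Directly stated before Aldric: Berengar and Corvin.
Cassia reaches Aldric via Cassia → Harald → Dorin → Corvin → Aldric.
Dorin reaches Aldric via Dorin → Corvin → Aldric.
Harald reaches Aldric via Harald → Dorin → Corvin → Aldric.
Likewise Oswin reaches Aldric by chaining the stated constraints.
No chain forces Elspeth (or any of the others) ahead of Aldric.

Berengar, Cassia, Corvin, Dorin, Harald, Oswin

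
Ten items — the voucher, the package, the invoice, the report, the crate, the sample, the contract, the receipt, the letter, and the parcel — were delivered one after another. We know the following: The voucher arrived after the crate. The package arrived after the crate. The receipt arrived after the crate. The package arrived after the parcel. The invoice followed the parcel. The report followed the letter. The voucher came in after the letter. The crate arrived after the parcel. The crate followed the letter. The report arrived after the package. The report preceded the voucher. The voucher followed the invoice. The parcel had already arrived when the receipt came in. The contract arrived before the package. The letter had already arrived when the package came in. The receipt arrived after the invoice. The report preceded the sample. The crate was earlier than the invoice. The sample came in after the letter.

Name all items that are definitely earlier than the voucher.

the contract, the crate, the invoice, the letter, the package, the parcel, the report

Directly stated before the voucher: the crate, the invoice, the letter, and the report.
The contract reaches the voucher via the contract → the package → the report → the voucher.
The package reaches the voucher via the package → the report → the voucher.
The parcel reaches the voucher via the parcel → the crate → the voucher.
No chain forces the receipt (or any of the others) ahead of the voucher.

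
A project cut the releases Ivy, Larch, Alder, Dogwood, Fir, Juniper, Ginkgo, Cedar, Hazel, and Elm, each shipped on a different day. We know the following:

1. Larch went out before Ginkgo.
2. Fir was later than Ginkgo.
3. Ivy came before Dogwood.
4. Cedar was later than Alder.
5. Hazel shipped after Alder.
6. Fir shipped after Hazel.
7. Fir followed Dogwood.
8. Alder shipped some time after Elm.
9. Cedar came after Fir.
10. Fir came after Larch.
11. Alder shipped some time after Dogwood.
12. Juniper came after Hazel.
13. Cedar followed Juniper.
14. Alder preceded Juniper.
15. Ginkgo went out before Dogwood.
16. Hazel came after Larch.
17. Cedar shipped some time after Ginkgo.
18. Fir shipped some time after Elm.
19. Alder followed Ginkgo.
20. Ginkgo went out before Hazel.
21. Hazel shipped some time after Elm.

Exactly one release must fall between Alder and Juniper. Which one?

Hazel

Tracing the constraints gives Alder → Hazel → Juniper, so Hazel sits after Alder and before Juniper.
No other release is forced both after Alder and before Juniper.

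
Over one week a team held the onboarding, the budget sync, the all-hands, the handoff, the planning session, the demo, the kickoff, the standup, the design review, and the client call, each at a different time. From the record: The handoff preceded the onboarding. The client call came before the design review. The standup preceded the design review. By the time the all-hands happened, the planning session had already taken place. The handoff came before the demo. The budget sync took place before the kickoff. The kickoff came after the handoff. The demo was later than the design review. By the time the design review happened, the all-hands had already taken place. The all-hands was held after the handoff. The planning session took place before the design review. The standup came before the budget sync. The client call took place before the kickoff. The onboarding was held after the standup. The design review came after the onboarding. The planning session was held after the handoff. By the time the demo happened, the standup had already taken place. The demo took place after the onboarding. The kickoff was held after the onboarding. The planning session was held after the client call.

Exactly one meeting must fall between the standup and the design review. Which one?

Tracing the constraints gives the standup → the onboarding → the design review, so the onboarding sits after the standup and before the design review.
No other meeting is forced both after the standup and before the design review.

the onboarding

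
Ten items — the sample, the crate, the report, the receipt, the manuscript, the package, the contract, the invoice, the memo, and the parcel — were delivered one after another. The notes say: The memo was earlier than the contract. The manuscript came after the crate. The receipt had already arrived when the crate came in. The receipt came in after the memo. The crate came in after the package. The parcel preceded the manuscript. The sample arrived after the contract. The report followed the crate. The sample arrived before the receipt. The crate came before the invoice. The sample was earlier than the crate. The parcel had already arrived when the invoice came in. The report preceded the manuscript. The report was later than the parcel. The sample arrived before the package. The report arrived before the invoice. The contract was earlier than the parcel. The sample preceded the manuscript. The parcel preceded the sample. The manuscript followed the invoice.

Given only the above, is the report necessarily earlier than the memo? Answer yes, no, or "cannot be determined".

Tracing the constraints gives the memo → the receipt → the crate → the report, so the memo must come before the report.
That means the report cannot be before the memo.

no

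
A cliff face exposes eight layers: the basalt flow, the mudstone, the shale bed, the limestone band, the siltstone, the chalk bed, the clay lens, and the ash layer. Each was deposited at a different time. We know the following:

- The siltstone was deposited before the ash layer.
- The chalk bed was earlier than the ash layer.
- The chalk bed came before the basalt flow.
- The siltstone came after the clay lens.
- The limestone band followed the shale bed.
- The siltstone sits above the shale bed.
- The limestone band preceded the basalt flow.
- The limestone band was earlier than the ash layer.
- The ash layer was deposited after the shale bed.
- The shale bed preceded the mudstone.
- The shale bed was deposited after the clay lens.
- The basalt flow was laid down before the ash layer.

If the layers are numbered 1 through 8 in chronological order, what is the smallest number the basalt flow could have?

5

The chalk bed, the clay lens, the limestone band, and the shale bed must all come before the basalt flow — 4 forced predecessors.
Nothing else is forced ahead of the basalt flow, so its earliest slot is position 4 + 1 = 5.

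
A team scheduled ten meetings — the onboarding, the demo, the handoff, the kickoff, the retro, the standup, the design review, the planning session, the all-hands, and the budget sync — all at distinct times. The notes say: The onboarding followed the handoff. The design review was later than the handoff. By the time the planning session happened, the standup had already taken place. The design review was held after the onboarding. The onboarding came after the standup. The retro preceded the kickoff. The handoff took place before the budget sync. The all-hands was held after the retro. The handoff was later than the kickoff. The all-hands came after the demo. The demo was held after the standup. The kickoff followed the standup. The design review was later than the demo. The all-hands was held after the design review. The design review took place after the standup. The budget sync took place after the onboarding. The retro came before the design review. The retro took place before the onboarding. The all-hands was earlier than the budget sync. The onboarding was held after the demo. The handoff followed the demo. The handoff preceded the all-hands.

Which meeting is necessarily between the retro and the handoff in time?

Tracing the constraints gives the retro → the kickoff → the handoff, so the kickoff sits after the retro and before the handoff.
No other meeting is forced both after the retro and before the handoff.

the kickoff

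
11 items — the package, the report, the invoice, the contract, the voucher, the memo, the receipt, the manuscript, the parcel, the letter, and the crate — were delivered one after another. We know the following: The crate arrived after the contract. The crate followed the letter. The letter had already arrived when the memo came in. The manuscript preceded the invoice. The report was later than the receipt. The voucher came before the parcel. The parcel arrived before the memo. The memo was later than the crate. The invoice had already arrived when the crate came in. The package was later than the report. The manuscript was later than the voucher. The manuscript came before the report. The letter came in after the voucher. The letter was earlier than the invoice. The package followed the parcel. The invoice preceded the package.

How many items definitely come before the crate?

5

Directly stated before the crate: the contract, the invoice, and the letter.
The manuscript reaches the crate via the manuscript → the invoice → the crate.
The voucher reaches the crate via the voucher → the letter → the crate.
That's the contract, the invoice, the letter, the manuscript, and the voucher — 5 in all.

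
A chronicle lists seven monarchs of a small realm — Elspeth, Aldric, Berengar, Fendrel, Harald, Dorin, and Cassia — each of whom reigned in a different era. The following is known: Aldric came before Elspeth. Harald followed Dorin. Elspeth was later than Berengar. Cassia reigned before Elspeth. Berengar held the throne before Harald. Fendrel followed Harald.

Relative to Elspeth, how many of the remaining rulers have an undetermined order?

Forced before Elspeth: Aldric, Berengar, and Cassia.
That leaves Dorin, Fendrel, and Harald with no forced order relative to Elspeth — 3.

3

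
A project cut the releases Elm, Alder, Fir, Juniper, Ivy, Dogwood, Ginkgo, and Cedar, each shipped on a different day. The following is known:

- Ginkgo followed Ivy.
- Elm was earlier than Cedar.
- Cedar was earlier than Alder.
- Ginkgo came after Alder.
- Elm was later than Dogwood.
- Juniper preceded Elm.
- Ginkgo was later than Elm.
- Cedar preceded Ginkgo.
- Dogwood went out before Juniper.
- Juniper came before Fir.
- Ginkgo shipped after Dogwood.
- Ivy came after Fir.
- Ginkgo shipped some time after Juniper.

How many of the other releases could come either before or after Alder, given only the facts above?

2

Forced before Alder: Cedar, Dogwood, Elm, and Juniper; forced after Alder: Ginkgo.
That leaves Fir and Ivy with no forced order relative to Alder — 2.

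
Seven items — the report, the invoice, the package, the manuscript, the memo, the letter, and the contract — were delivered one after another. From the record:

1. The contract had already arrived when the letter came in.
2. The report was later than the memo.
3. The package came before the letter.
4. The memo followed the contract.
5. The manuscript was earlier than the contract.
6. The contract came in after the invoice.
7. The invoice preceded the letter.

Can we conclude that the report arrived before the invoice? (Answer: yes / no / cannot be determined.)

no

Tracing the constraints gives the invoice → the contract → the memo → the report, so the invoice must come before the report.
That means the report cannot be before the invoice.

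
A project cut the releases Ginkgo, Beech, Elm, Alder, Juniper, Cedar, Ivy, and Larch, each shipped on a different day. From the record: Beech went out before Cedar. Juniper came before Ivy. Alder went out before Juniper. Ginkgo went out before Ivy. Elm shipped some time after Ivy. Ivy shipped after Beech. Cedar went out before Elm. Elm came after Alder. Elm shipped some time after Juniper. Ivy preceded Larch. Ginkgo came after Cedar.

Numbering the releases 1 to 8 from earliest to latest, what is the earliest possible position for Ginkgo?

Beech and Cedar must both come before Ginkgo — 2 forced predecessors.
Nothing else is forced ahead of Ginkgo, so its earliest slot is position 2 + 1 = 3.

3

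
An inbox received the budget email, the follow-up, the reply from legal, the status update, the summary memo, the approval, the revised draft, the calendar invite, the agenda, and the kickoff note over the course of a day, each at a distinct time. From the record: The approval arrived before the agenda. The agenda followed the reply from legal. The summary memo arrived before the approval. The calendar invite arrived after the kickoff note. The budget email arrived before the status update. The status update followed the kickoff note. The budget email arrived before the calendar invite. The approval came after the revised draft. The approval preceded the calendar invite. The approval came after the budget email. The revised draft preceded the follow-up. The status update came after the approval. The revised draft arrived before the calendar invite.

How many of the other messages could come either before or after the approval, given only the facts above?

Forced before the approval: the budget email, the revised draft, and the summary memo; forced after the approval: the agenda, the calendar invite, and the status update.
That leaves the follow-up, the kickoff note, and the reply from legal with no forced order relative to the approval — 3.

3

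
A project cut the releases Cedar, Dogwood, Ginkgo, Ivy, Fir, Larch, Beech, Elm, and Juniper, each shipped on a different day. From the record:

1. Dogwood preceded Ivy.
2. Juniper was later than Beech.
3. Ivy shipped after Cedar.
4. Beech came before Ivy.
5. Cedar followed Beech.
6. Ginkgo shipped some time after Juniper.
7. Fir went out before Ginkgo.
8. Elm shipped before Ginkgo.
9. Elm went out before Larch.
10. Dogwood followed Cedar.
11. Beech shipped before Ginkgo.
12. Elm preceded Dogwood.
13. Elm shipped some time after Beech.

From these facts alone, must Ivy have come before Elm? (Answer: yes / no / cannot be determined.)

no

Tracing the constraints gives Elm → Dogwood → Ivy, so Elm must come before Ivy.
That means Ivy cannot be before Elm.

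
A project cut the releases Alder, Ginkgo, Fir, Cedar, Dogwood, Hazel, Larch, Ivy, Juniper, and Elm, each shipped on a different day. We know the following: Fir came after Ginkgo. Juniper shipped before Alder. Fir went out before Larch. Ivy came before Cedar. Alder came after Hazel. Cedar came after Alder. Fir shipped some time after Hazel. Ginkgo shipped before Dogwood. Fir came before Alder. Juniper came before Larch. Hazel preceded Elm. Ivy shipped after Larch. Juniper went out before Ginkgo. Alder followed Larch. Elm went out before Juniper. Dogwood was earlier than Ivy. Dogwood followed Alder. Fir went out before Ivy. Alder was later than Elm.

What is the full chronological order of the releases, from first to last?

The constraints fix every adjacent pair, so only one ordering works:
Hazel → Elm → Juniper → Ginkgo → Fir → Larch → Alder → Dogwood → Ivy → Cedar.

Hazel, Elm, Juniper, Ginkgo, Fir, Larch, Alder, Dogwood, Ivy, Cedar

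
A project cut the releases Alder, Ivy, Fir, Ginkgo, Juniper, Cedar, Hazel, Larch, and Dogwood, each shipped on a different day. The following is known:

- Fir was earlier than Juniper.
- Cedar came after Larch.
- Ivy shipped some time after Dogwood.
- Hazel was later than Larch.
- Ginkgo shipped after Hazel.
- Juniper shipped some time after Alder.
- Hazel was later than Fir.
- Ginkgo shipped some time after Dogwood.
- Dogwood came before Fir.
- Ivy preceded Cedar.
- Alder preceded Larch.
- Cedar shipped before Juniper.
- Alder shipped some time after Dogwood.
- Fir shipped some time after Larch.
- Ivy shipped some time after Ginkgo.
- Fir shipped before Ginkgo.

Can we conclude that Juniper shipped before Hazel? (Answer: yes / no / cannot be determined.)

no

Tracing the constraints gives Hazel → Ginkgo → Ivy → Cedar → Juniper, so Hazel must come before Juniper.
That means Juniper cannot be before Hazel.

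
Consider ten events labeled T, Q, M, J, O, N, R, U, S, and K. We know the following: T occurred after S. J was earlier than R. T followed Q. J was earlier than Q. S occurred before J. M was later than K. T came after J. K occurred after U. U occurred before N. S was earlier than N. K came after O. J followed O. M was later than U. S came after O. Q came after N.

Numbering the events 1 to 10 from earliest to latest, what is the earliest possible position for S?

O must come before S — 1 forced predecessor.
Nothing else is forced ahead of S, so its earliest slot is position 1 + 1 = 2.

2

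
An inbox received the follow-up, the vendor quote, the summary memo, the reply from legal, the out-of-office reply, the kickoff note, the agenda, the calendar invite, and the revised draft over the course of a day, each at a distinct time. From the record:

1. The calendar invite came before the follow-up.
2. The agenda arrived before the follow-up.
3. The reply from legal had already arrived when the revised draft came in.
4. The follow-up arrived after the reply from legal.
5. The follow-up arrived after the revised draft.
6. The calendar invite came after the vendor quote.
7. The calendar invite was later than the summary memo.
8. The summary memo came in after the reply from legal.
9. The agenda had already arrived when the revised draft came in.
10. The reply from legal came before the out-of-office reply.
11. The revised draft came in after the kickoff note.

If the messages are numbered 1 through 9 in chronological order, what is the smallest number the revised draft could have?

The agenda, the kickoff note, and the reply from legal must all come before the revised draft — 3 forced predecessors.
Nothing else is forced ahead of the revised draft, so its earliest slot is position 3 + 1 = 4.

4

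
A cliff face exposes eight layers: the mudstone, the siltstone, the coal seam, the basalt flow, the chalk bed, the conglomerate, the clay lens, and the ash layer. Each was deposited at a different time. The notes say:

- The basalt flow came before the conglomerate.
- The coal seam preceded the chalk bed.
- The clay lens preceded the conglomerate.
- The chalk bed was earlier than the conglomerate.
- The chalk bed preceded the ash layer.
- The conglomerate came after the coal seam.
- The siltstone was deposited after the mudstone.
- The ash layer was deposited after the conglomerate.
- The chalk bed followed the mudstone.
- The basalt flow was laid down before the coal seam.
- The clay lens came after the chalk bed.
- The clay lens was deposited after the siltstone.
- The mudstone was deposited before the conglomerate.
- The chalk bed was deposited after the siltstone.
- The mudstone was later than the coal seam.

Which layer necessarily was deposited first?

the basalt flow

The basalt flow has a chain of constraints placing it before every other layer, so the basalt flow must be first.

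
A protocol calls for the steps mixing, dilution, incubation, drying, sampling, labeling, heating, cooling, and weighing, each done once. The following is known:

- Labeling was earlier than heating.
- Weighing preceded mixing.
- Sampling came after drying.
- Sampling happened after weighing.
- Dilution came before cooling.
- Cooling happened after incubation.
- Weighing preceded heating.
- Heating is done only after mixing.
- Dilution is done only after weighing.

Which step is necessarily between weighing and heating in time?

mixing

Tracing the constraints gives weighing → mixing → heating, so mixing sits after weighing and before heating.
No other step is forced both after weighing and before heating.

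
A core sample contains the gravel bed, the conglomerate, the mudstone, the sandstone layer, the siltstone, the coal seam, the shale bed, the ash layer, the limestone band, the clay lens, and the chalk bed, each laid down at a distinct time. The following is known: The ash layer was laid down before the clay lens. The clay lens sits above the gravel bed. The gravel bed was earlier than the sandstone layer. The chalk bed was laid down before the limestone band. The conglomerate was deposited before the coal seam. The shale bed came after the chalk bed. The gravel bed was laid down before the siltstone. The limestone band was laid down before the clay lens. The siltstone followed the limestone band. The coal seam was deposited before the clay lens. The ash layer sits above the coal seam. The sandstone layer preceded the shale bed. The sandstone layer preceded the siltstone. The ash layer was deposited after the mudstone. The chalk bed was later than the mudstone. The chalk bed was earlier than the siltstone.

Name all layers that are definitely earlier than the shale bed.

Directly stated before the shale bed: the chalk bed and the sandstone layer.
The gravel bed reaches the shale bed via the gravel bed → the sandstone layer → the shale bed.
The mudstone reaches the shale bed via the mudstone → the chalk bed → the shale bed.

the chalk bed, the gravel bed, the mudstone, the sandstone layer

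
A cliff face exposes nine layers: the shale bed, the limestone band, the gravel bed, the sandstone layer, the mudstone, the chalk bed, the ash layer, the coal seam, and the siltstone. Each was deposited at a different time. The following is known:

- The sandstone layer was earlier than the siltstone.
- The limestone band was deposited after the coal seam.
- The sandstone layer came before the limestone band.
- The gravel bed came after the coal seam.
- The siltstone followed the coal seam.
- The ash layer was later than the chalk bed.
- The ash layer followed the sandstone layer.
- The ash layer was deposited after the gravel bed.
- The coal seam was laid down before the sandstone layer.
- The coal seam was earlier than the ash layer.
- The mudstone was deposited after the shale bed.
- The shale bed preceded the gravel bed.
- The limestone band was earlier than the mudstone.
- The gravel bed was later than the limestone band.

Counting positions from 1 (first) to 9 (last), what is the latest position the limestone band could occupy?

6

The limestone band must come before the ash layer, the gravel bed, and the mudstone — 3 layers forced after it.
Everything else can be placed before the limestone band in some valid order, so the limestone band can sit as late as position 9 − 3 = 6.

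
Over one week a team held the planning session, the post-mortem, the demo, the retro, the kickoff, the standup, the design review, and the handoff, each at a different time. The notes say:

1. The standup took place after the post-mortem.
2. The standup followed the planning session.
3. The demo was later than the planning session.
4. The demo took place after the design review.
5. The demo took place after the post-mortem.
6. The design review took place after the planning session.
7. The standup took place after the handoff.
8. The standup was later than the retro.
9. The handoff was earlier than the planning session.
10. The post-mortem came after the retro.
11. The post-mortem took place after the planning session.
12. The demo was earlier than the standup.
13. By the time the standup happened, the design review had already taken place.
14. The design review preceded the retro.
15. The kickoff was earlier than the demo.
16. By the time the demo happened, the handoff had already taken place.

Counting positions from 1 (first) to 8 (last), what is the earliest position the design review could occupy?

3

The handoff and the planning session must both come before the design review — 2 forced predecessors.
Nothing else is forced ahead of the design review, so its earliest slot is position 2 + 1 = 3.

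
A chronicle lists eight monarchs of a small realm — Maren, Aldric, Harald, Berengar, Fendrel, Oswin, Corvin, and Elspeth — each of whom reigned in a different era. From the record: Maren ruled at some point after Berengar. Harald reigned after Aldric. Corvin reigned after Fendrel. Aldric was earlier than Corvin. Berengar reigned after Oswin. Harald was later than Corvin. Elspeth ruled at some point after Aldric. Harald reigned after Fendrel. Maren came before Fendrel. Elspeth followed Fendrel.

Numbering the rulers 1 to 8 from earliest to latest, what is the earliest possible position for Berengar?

2

Oswin must come before Berengar — 1 forced predecessor.
Nothing else is forced ahead of Berengar, so their earliest slot is position 1 + 1 = 2.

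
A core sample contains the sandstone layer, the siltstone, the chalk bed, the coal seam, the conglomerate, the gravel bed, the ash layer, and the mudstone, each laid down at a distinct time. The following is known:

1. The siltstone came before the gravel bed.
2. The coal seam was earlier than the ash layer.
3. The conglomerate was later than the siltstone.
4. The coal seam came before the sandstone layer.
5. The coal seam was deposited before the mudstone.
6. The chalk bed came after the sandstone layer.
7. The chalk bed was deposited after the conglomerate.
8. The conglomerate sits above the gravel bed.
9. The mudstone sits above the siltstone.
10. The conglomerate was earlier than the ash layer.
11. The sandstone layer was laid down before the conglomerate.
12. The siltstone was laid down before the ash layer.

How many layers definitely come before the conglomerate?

Directly stated before the conglomerate: the gravel bed, the sandstone layer, and the siltstone.
The coal seam reaches the conglomerate via the coal seam → the sandstone layer → the conglomerate.
No chain forces the mudstone (or any of the others) ahead of the conglomerate.
That's the coal seam, the gravel bed, the sandstone layer, and the siltstone — 4 in all.

4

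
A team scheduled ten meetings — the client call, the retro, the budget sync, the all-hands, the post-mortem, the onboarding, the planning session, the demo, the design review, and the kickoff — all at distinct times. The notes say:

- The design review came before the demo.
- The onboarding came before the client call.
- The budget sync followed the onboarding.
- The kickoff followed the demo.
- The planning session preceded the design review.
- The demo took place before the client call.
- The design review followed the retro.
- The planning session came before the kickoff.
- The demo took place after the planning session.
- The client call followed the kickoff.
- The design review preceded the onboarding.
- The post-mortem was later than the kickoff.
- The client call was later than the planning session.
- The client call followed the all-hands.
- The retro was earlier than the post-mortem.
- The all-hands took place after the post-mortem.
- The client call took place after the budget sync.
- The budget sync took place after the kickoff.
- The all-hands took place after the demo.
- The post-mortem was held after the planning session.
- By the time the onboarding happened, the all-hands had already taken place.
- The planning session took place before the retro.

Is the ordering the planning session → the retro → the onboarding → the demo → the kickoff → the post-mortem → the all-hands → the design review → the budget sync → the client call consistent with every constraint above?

no

The constraints require the design review before the onboarding, but in the proposed sequence the onboarding appears ahead of the design review. That one violation is enough.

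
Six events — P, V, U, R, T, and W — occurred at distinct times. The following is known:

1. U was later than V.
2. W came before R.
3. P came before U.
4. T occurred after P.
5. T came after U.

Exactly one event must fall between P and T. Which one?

U

Tracing the constraints gives P → U → T, so U sits after P and before T.
No other event is forced both after P and before T.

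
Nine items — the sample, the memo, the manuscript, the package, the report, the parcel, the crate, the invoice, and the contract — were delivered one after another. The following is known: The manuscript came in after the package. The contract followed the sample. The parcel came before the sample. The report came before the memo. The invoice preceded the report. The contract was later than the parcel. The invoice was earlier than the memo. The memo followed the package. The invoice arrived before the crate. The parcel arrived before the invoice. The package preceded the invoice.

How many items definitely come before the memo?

Directly stated before the memo: the invoice, the package, and the report.
The parcel reaches the memo via the parcel → the invoice → the memo.
No chain forces the manuscript (or any of the others) ahead of the memo.
That's the invoice, the package, the parcel, and the report — 4 in all.

4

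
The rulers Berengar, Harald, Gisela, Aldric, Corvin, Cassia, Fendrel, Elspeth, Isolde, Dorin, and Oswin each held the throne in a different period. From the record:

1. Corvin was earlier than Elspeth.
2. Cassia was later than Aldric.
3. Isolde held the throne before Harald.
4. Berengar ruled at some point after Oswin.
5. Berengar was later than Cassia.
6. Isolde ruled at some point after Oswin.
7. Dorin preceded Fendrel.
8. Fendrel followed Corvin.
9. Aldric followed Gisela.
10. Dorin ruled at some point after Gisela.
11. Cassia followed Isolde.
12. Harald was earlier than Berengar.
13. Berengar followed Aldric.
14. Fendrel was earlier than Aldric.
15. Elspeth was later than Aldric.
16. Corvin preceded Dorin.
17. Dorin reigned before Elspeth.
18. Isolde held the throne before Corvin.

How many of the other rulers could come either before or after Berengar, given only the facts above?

1

Forced before Berengar: Aldric, Cassia, Corvin, Dorin, Fendrel, Gisela, Harald, Isolde, and Oswin.
That leaves Elspeth with no forced order relative to Berengar — 1.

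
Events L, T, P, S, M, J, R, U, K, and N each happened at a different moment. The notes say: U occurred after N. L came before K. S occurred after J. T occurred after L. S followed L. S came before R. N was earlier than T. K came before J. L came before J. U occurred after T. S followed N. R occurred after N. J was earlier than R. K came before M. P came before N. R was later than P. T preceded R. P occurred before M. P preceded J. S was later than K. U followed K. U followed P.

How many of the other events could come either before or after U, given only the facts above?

4

Forced before U: K, L, N, P, and T.
That leaves J, M, R, and S with no forced order relative to U — 4.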